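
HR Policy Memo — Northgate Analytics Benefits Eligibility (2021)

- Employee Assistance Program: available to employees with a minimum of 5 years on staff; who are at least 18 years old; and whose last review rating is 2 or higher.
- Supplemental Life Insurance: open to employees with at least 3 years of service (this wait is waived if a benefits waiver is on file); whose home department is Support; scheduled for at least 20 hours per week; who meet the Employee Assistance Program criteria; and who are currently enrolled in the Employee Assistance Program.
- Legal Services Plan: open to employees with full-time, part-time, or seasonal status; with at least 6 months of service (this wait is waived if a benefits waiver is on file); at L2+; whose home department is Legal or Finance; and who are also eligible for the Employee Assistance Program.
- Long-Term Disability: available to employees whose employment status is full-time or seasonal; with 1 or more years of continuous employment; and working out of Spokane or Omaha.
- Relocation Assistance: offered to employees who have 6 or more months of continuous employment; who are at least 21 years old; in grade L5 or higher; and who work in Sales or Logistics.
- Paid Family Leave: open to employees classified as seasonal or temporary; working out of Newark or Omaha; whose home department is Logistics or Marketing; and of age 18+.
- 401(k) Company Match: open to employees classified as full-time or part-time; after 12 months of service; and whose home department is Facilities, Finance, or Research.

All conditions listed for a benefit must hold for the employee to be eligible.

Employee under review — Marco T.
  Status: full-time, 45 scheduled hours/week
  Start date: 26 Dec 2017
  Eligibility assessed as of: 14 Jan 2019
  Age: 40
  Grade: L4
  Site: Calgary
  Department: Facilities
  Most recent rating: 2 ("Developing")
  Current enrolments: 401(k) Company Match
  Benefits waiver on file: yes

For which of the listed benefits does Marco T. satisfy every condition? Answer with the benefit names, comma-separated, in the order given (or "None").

Service from 26 Dec 2017 to 14 Jan 2019: 384 days.
Employee Assistance Program — service 384 days < 5 years (≈1825 days) ✗ → not eligible.
Supplemental Life Insurance — benefits waiver on file ✓; dept Facilities ✗ → not eligible.
Legal Services Plan — status full-time ✓; benefits waiver on file ✓; grade L4 ≥ L2 ✓; dept Facilities ✗ → not eligible.
Long-Term Disability — status full-time ✓; service 384 days ≥ 1 year (≈365 days) ✓; site Calgary ✗ (not Spokane or Omaha) → not eligible.
Relocation Assistance — service 384 days ≥ 6 months (≈180 days) ✓; age 40 ≥ 21 ✓; grade L4 < L5 ✗ → not eligible.
Paid Family Leave — status full-time ✗ (requires seasonal or temporary) → not eligible.
401(k) Company Match — status full-time ✓; service 384 days ≥ 12 months (≈360 days) ✓; dept Facilities ✓ → eligible.

401(k) Company Match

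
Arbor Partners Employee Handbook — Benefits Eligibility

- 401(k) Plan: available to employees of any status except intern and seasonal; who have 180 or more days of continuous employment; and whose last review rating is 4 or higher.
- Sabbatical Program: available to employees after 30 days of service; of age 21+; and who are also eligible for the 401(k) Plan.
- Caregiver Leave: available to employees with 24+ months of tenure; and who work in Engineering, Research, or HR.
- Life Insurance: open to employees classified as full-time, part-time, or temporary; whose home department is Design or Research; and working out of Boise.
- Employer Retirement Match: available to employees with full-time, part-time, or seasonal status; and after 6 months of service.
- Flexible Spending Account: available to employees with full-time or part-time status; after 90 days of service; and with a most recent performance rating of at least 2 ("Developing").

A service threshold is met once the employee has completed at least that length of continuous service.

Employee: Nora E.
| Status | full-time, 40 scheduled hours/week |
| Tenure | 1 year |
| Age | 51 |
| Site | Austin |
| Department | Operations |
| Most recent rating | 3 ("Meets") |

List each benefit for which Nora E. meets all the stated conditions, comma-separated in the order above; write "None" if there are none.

Employer Retirement Match, Flexible Spending Account

401(k) Plan — status full-time ✓ (not excluded); service 1 year ≥ 180 days ✓; rating 3 < 4 ✗ → not eligible.
Sabbatical Program — service 1 year ≥ 30 days ✓; age 51 ≥ 21 ✓; not eligible for 401(k) Plan ✗ → not eligible.
Caregiver Leave — service 1 year < 24 months (≈720 days) ✗ → not eligible.
Life Insurance — status full-time ✓; dept Operations ✗ → not eligible.
Employer Retirement Match — status full-time ✓; service 1 year ≥ 6 months (≈180 days) ✓ → eligible.
Flexible Spending Account — status full-time ✓; service 1 year ≥ 90 days ✓; rating 3 ≥ 2 ✓ → eligible.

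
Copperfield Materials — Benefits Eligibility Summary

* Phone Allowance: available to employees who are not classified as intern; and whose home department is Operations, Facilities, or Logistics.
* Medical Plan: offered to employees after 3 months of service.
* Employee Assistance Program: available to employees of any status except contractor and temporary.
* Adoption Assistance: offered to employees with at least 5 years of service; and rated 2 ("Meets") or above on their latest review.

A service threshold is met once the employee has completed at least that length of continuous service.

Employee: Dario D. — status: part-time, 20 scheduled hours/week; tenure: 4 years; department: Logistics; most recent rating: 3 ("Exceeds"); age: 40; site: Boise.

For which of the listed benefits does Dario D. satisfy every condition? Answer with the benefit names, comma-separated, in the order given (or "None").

Phone Allowance, Medical Plan, Employee Assistance Program

Phone Allowance — status part-time ✓ (not excluded); dept Logistics ✓ → eligible.
Medical Plan — service 4 years ≥ 3 months (≈90 days) ✓ → eligible.
Employee Assistance Program — status part-time ✓ (not excluded) → eligible.
Adoption Assistance — service 4 years < 5 years ✗ → not eligible.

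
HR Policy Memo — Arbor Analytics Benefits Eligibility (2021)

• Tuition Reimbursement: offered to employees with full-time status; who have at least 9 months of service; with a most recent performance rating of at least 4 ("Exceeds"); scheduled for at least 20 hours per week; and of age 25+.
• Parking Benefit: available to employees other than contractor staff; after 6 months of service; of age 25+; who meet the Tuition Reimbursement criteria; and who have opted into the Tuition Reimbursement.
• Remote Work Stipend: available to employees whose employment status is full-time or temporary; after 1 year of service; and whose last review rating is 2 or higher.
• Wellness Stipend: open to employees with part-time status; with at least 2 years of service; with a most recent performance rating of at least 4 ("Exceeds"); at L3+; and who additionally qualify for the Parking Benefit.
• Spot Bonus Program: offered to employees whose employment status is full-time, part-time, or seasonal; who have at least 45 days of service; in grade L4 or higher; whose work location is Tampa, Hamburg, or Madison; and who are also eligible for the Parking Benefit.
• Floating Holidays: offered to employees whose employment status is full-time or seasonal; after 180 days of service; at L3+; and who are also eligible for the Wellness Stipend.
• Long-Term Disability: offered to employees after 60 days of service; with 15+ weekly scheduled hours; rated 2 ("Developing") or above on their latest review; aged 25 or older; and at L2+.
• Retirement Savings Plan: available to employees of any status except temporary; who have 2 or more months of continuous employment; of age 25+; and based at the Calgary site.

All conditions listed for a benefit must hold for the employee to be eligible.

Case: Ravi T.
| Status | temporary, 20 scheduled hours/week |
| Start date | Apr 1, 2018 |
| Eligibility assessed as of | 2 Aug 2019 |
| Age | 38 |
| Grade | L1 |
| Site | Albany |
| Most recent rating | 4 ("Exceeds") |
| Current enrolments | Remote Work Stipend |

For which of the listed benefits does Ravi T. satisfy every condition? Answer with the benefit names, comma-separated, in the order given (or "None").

Service from Apr 1, 2018 to 2 Aug 2019: 488 days.
Tuition Reimbursement — status temporary ✗ (requires full-time) → not eligible.
Parking Benefit — status temporary ✓ (not excluded); service 488 days ≥ 6 months (≈180 days) ✓; age 38 ≥ 25 ✓; not eligible for Tuition Reimbursement ✗ → not eligible.
Remote Work Stipend — status temporary ✓; service 488 days ≥ 1 year (≈365 days) ✓; rating 4 ≥ 2 ✓ → eligible.
Wellness Stipend — status temporary ✗ (requires part-time) → not eligible.
Spot Bonus Program — status temporary ✗ (requires full-time, part-time, or seasonal) → not eligible.
Floating Holidays — status temporary ✗ (requires full-time or seasonal) → not eligible.
Long-Term Disability — service 488 days ≥ 60 days ✓; 20 hrs/wk ≥ 15 ✓; rating 4 ≥ 2 ✓; age 38 ≥ 25 ✓; grade L1 < L2 ✗ → not eligible.
Retirement Savings Plan — status temporary ✗ (excluded) → not eligible.

Remote Work Stipend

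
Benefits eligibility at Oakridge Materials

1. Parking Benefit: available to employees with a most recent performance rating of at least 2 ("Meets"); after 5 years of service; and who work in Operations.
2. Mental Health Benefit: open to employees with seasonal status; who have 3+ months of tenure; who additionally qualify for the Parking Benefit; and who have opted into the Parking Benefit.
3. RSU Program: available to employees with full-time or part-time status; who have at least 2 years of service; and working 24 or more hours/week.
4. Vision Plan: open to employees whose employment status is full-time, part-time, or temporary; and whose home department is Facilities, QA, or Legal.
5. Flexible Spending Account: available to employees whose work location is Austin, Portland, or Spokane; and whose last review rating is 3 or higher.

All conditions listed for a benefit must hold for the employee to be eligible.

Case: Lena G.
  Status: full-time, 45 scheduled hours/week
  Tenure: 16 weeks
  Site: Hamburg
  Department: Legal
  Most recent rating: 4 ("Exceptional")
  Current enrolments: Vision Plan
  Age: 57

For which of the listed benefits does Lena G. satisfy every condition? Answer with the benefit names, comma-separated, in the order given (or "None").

Parking Benefit — rating 4 ≥ 2 ✓; service 16 weeks < 5 years (≈1825 days) ✗ → not eligible.
Mental Health Benefit — status full-time ✗ (requires seasonal) → not eligible.
RSU Program — status full-time ✓; service 16 weeks < 2 years (≈730 days) ✗ → not eligible.
Vision Plan — status full-time ✓; dept Legal ✓ → eligible.
Flexible Spending Account — site Hamburg ✗ (not Austin, Portland, or Spokane) → not eligible.

Vision Plan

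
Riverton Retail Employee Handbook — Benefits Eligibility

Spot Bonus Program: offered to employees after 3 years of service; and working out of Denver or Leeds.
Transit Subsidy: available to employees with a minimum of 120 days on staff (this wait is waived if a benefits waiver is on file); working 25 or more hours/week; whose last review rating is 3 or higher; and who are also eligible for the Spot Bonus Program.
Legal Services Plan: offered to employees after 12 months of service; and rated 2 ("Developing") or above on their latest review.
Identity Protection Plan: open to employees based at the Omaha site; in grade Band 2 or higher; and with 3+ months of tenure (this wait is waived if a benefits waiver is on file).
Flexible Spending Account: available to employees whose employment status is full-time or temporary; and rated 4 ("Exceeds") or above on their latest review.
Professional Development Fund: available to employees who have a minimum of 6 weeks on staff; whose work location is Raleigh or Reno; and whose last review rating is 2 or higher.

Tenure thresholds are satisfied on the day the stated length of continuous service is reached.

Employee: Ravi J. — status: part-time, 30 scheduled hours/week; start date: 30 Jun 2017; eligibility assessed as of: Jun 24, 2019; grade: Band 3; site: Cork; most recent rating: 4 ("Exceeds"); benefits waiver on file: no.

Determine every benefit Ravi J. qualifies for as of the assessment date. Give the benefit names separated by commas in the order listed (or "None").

Service from 30 Jun 2017 to Jun 24, 2019: 724 days.
Spot Bonus Program — service 724 days < 3 years (≈1095 days) ✗ → not eligible.
Transit Subsidy — no waiver, service 724 days ≥ 120 days ✓; 30 hrs/wk ≥ 25 ✓; rating 4 ≥ 3 ✓; not eligible for Spot Bonus Program ✗ → not eligible.
Legal Services Plan — service 724 days ≥ 12 months (≈360 days) ✓; rating 4 ≥ 2 ✓ → eligible.
Identity Protection Plan — site Cork ✗ (not Omaha) → not eligible.
Flexible Spending Account — status part-time ✗ (requires full-time or temporary) → not eligible.
Professional Development Fund — service 724 days ≥ 6 weeks (≈42 days) ✓; site Cork ✗ (not Raleigh or Reno) → not eligible.

Legal Services Plan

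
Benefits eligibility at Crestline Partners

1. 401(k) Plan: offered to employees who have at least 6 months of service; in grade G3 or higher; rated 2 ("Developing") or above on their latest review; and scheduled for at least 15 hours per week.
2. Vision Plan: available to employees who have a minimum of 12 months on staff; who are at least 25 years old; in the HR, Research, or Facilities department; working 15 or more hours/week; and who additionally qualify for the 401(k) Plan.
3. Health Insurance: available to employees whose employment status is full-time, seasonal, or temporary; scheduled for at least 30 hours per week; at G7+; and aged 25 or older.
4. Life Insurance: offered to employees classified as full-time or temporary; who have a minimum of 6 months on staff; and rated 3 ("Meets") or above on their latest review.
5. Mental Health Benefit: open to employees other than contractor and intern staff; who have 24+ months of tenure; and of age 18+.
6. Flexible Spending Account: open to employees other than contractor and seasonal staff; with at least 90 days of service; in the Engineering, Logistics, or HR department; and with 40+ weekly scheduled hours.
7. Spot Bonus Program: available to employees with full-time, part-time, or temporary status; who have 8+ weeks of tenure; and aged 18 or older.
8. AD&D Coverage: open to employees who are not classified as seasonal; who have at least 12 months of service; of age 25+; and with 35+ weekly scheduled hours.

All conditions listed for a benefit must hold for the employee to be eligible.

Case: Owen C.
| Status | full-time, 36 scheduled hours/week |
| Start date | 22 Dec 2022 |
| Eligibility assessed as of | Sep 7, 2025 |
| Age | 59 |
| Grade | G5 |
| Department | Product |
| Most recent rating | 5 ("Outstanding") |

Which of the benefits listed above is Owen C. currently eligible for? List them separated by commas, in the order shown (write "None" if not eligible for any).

Service from 22 Dec 2022 to Sep 7, 2025: 990 days.
401(k) Plan — service 990 days ≥ 6 months (≈180 days) ✓; grade G5 ≥ G3 ✓; rating 5 ≥ 2 ✓; 36 hrs/wk ≥ 15 ✓ → eligible.
Vision Plan — service 990 days ≥ 12 months (≈360 days) ✓; age 59 ≥ 25 ✓; dept Product ✗ → not eligible.
Health Insurance — status full-time ✓; 36 hrs/wk ≥ 30 ✓; grade G5 < G7 ✗ → not eligible.
Life Insurance — status full-time ✓; service 990 days ≥ 6 months (≈180 days) ✓; rating 5 ≥ 3 ✓ → eligible.
Mental Health Benefit — status full-time ✓ (not excluded); service 990 days ≥ 24 months (≈720 days) ✓; age 59 ≥ 18 ✓ → eligible.
Flexible Spending Account — status full-time ✓ (not excluded); service 990 days ≥ 90 days ✓; dept Product ✗ → not eligible.
Spot Bonus Program — status full-time ✓; service 990 days ≥ 8 weeks (≈56 days) ✓; age 59 ≥ 18 ✓ → eligible.
AD&D Coverage — status full-time ✓ (not excluded); service 990 days ≥ 12 months (≈360 days) ✓; age 59 ≥ 25 ✓; 36 hrs/wk ≥ 35 ✓ → eligible.

401(k) Plan, Life Insurance, Mental Health Benefit, Spot Bonus Program, AD&D Coverage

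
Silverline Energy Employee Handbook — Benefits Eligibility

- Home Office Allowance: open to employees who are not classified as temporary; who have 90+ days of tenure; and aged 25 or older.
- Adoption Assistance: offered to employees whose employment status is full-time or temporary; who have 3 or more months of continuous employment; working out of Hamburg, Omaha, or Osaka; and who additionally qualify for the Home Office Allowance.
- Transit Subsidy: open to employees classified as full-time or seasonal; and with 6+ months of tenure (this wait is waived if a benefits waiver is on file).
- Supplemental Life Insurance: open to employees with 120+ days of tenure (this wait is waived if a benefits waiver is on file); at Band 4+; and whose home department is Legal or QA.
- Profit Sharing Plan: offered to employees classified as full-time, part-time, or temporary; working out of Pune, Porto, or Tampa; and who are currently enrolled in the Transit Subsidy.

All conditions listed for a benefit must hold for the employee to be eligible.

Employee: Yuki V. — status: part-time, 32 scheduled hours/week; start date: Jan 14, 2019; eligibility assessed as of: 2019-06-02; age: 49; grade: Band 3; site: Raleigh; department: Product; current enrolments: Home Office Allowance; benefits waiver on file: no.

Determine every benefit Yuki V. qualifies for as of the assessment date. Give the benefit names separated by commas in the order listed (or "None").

Home Office Allowance

Service from Jan 14, 2019 to 2019-06-02: 139 days.
Home Office Allowance — status part-time ✓ (not excluded); service 139 days ≥ 90 days ✓; age 49 ≥ 25 ✓ → eligible.
Adoption Assistance — status part-time ✗ (requires full-time or temporary) → not eligible.
Transit Subsidy — status part-time ✗ (requires full-time or seasonal) → not eligible.
Supplemental Life Insurance — no waiver, service 139 days ≥ 120 days ✓; grade Band 3 < Band 4 ✗ → not eligible.
Profit Sharing Plan — status part-time ✓; site Raleigh ✗ (not Pune, Porto, or Tampa) → not eligible.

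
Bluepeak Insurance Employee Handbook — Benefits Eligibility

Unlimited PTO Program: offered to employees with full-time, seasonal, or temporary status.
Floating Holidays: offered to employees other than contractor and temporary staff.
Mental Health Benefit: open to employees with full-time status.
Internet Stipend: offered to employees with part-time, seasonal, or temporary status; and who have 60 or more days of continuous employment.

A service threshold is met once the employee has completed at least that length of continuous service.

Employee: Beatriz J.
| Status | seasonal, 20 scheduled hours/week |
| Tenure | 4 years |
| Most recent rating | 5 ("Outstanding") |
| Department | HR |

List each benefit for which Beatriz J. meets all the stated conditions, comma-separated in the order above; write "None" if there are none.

Unlimited PTO Program — status seasonal ✓ → eligible.
Floating Holidays — status seasonal ✓ (not excluded) → eligible.
Mental Health Benefit — status seasonal ✗ (requires full-time) → not eligible.
Internet Stipend — status seasonal ✓; service 4 years ≥ 60 days ✓ → eligible.

Unlimited PTO Program, Floating Holidays, Internet Stipend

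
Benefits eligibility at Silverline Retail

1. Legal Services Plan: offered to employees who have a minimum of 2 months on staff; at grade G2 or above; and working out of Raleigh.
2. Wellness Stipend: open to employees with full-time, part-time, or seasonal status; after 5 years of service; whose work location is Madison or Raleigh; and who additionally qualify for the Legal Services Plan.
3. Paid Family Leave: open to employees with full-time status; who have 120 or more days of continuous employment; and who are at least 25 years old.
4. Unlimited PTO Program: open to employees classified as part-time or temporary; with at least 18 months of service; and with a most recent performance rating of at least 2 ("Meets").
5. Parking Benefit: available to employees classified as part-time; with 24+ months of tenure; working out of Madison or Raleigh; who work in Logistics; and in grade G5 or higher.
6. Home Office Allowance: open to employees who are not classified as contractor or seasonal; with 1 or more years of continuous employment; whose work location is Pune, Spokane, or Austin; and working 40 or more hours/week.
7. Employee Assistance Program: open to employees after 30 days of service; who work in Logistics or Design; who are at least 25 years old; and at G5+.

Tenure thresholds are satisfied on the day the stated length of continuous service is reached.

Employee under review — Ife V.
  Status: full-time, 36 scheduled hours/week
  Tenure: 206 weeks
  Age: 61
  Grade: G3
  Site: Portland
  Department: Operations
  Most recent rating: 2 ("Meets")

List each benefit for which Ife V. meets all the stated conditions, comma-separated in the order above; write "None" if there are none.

Paid Family Leave

Legal Services Plan — service 206 weeks ≥ 2 months (≈60 days) ✓; grade G3 ≥ G2 ✓; site Portland ✗ (not Raleigh) → not eligible.
Wellness Stipend — status full-time ✓; service 206 weeks < 5 years (≈1825 days) ✗ → not eligible.
Paid Family Leave — status full-time ✓; service 206 weeks ≥ 120 days ✓; age 61 ≥ 25 ✓ → eligible.
Unlimited PTO Program — status full-time ✗ (requires part-time or temporary) → not eligible.
Parking Benefit — status full-time ✗ (requires part-time) → not eligible.
Home Office Allowance — status full-time ✓ (not excluded); service 206 weeks ≥ 1 year (≈365 days) ✓; site Portland ✗ (not Pune, Spokane, or Austin) → not eligible.
Employee Assistance Program — service 206 weeks ≥ 30 days ✓; dept Operations ✗ → not eligible.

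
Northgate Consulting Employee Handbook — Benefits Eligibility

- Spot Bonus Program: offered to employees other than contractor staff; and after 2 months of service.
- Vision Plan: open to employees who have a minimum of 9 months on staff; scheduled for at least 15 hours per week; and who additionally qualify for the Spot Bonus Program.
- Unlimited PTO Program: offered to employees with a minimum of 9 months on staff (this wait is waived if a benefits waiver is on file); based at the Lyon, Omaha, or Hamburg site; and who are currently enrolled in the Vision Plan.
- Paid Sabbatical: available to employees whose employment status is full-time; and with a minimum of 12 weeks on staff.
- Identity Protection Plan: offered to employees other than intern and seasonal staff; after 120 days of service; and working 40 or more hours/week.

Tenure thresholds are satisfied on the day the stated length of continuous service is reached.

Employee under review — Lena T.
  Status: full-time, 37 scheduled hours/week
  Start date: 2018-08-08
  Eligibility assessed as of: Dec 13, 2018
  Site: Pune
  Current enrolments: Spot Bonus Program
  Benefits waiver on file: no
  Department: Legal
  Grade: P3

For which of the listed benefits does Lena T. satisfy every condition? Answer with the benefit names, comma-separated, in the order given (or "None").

Service from 2018-08-08 to Dec 13, 2018: 127 days.
Spot Bonus Program — status full-time ✓ (not excluded); service 127 days ≥ 2 months (≈60 days) ✓ → eligible.
Vision Plan — service 127 days < 9 months (≈270 days) ✗ → not eligible.
Unlimited PTO Program — no waiver, service 127 days < 9 months (≈270 days) ✗ → not eligible.
Paid Sabbatical — status full-time ✓; service 127 days ≥ 12 weeks (≈84 days) ✓ → eligible.
Identity Protection Plan — status full-time ✓ (not excluded); service 127 days ≥ 120 days ✓; 37 hrs/wk < 40 ✗ → not eligible.

Spot Bonus Program, Paid Sabbatical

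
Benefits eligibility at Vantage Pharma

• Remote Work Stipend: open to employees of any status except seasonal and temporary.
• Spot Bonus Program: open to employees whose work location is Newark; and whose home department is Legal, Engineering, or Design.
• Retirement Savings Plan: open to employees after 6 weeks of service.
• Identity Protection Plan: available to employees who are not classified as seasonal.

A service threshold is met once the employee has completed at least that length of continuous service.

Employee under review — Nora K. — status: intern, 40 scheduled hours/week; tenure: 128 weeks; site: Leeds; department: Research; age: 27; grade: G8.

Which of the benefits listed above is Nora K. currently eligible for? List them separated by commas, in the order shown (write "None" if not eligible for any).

Remote Work Stipend, Retirement Savings Plan, Identity Protection Plan

Remote Work Stipend — status intern ✓ (not excluded) → eligible.
Spot Bonus Program — site Leeds ✗ (not Newark) → not eligible.
Retirement Savings Plan — service 128 weeks ≥ 6 weeks ✓ → eligible.
Identity Protection Plan — status intern ✓ (not excluded) → eligible.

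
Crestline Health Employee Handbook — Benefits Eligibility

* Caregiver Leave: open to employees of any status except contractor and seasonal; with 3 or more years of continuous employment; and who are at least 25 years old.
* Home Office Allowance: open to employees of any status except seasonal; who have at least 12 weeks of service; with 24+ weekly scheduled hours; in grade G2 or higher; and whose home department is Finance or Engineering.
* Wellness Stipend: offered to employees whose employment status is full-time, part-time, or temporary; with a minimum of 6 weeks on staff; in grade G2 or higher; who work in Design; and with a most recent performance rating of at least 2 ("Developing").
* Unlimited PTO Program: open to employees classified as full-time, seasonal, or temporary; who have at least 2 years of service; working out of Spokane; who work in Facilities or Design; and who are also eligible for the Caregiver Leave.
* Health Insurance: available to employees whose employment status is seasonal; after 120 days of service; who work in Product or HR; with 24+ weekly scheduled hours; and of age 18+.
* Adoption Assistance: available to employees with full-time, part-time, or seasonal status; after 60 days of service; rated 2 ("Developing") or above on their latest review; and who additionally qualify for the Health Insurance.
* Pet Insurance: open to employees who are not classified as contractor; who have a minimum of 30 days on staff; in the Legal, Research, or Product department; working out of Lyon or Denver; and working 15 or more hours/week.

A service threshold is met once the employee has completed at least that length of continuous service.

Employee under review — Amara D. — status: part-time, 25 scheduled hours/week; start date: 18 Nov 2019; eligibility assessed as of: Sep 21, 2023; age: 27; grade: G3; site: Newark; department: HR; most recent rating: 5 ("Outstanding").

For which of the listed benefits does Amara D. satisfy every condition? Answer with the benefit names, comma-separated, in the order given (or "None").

Service from 18 Nov 2019 to Sep 21, 2023: 1403 days.
Caregiver Leave — status part-time ✓ (not excluded); service 1403 days ≥ 3 years (≈1095 days) ✓; age 27 ≥ 25 ✓ → eligible.
Home Office Allowance — status part-time ✓ (not excluded); service 1403 days ≥ 12 weeks (≈84 days) ✓; 25 hrs/wk ≥ 24 ✓; grade G3 ≥ G2 ✓; dept HR ✗ → not eligible.
Wellness Stipend — status part-time ✓; service 1403 days ≥ 6 weeks (≈42 days) ✓; grade G3 ≥ G2 ✓; dept HR ✗ → not eligible.
Unlimited PTO Program — status part-time ✗ (requires full-time, seasonal, or temporary) → not eligible.
Health Insurance — status part-time ✗ (requires seasonal) → not eligible.
Adoption Assistance — status part-time ✓; service 1403 days ≥ 60 days ✓; rating 5 ≥ 2 ✓; not eligible for Health Insurance ✗ → not eligible.
Pet Insurance — status part-time ✓ (not excluded); service 1403 days ≥ 30 days ✓; dept HR ✗ → not eligible.

Caregiver Leave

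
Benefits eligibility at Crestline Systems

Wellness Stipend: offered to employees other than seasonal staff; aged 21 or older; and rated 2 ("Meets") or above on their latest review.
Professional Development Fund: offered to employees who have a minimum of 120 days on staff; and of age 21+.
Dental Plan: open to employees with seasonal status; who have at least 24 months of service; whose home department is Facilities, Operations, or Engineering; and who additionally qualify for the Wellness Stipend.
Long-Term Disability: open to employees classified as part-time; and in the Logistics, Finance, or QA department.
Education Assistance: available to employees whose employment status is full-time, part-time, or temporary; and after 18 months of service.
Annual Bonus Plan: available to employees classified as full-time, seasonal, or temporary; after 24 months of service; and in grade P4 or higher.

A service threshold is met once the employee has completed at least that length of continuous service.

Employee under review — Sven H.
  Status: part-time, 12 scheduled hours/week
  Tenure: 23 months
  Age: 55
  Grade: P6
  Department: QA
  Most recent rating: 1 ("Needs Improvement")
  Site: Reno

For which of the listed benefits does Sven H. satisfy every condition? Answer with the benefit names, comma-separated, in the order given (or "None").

Professional Development Fund, Long-Term Disability, Education Assistance

Wellness Stipend — status part-time ✓ (not excluded); age 55 ≥ 21 ✓; rating 1 < 2 ✗ → not eligible.
Professional Development Fund — service 23 months ≥ 120 days ✓; age 55 ≥ 21 ✓ → eligible.
Dental Plan — status part-time ✗ (requires seasonal) → not eligible.
Long-Term Disability — status part-time ✓; dept QA ✓ → eligible.
Education Assistance — status part-time ✓; service 23 months ≥ 18 months ✓ → eligible.
Annual Bonus Plan — status part-time ✗ (requires full-time, seasonal, or temporary) → not eligible.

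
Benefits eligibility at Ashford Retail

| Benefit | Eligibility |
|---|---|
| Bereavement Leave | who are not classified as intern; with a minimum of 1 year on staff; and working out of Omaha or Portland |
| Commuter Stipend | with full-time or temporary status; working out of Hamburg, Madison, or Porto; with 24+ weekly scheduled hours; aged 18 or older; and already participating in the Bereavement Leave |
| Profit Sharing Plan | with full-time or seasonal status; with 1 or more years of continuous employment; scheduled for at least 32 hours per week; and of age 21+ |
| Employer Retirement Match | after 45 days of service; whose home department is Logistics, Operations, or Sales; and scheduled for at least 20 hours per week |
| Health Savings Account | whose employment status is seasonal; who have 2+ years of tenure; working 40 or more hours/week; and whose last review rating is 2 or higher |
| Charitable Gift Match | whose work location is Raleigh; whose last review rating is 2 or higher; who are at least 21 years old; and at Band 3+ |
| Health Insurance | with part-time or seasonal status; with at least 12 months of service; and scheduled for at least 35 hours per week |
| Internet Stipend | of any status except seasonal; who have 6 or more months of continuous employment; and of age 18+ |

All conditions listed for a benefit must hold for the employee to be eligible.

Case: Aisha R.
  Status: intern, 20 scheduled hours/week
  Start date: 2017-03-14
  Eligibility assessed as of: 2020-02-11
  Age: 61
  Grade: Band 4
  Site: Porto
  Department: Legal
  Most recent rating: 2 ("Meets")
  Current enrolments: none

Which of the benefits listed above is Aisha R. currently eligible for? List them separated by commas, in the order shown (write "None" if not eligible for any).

Internet Stipend

Service from 2017-03-14 to 2020-02-11: 1064 days.
Bereavement Leave — status intern ✗ (excluded) → not eligible.
Commuter Stipend — status intern ✗ (requires full-time or temporary) → not eligible.
Profit Sharing Plan — status intern ✗ (requires full-time or seasonal) → not eligible.
Employer Retirement Match — service 1064 days ≥ 45 days ✓; dept Legal ✗ → not eligible.
Health Savings Account — status intern ✗ (requires seasonal) → not eligible.
Charitable Gift Match — site Porto ✗ (not Raleigh) → not eligible.
Health Insurance — status intern ✗ (requires part-time or seasonal) → not eligible.
Internet Stipend — status intern ✓ (not excluded); service 1064 days ≥ 6 months (≈180 days) ✓; age 61 ≥ 18 ✓ → eligible.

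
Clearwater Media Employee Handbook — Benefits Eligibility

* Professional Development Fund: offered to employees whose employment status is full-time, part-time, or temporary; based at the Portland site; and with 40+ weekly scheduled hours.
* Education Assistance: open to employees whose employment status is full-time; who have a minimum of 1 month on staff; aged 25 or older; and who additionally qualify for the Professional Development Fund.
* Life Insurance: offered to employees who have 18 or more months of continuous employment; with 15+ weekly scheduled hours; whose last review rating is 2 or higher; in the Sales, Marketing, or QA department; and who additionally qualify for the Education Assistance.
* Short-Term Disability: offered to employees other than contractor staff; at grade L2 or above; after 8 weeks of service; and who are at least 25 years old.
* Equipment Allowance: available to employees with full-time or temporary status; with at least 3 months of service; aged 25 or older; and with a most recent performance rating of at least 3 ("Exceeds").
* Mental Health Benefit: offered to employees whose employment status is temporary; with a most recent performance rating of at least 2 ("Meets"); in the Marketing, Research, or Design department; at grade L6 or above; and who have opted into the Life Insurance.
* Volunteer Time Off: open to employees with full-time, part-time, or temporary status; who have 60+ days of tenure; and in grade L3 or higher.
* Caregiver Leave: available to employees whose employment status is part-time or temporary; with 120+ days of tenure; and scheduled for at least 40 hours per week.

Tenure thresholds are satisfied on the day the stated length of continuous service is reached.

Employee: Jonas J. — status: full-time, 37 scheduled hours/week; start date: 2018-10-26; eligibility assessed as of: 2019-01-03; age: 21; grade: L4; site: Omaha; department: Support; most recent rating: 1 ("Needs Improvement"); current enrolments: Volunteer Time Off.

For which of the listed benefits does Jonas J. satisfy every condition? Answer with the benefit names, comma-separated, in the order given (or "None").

Volunteer Time Off

Service from 2018-10-26 to 2019-01-03: 69 days.
Professional Development Fund — status full-time ✓; site Omaha ✗ (not Portland) → not eligible.
Education Assistance — status full-time ✓; service 69 days ≥ 1 month (≈30 days) ✓; age 21 < 25 ✗ → not eligible.
Life Insurance — service 69 days < 18 months (≈540 days) ✗ → not eligible.
Short-Term Disability — status full-time ✓ (not excluded); grade L4 ≥ L2 ✓; service 69 days ≥ 8 weeks (≈56 days) ✓; age 21 < 25 ✗ → not eligible.
Equipment Allowance — status full-time ✓; service 69 days < 3 months (≈90 days) ✗ → not eligible.
Mental Health Benefit — status full-time ✗ (requires temporary) → not eligible.
Volunteer Time Off — status full-time ✓; service 69 days ≥ 60 days ✓; grade L4 ≥ L3 ✓ → eligible.
Caregiver Leave — status full-time ✗ (requires part-time or temporary) → not eligible.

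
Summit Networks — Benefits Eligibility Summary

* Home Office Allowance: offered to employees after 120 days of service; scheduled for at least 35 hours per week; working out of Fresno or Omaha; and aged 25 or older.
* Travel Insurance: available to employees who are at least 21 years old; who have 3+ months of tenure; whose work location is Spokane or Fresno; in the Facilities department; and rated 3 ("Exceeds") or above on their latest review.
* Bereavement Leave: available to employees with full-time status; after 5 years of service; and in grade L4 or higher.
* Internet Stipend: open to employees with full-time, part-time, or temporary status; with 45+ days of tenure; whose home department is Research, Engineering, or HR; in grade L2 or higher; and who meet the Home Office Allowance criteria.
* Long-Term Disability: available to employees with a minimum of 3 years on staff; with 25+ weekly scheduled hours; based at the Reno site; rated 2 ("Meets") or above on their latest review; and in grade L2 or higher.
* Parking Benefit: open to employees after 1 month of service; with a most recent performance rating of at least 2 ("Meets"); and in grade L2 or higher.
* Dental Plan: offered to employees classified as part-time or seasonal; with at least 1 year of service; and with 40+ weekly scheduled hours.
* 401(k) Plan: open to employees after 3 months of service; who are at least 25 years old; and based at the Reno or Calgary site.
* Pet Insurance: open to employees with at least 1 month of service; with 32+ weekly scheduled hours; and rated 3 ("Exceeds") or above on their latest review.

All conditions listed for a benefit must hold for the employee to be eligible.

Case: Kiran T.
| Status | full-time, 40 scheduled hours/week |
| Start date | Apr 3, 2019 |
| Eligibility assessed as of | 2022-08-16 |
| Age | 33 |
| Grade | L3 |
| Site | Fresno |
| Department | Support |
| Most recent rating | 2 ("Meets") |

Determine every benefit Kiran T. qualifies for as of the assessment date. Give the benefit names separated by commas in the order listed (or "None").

Service from Apr 3, 2019 to 2022-08-16: 1231 days.
Home Office Allowance — service 1231 days ≥ 120 days ✓; 40 hrs/wk ≥ 35 ✓; site Fresno ✓; age 33 ≥ 25 ✓ → eligible.
Travel Insurance — age 33 ≥ 21 ✓; service 1231 days ≥ 3 months (≈90 days) ✓; site Fresno ✓; dept Support ✗ → not eligible.
Bereavement Leave — status full-time ✓; service 1231 days < 5 years (≈1825 days) ✗ → not eligible.
Internet Stipend — status full-time ✓; service 1231 days ≥ 45 days ✓; dept Support ✗ → not eligible.
Long-Term Disability — service 1231 days ≥ 3 years (≈1095 days) ✓; 40 hrs/wk ≥ 25 ✓; site Fresno ✗ (not Reno) → not eligible.
Parking Benefit — service 1231 days ≥ 1 month (≈30 days) ✓; rating 2 ≥ 2 ✓; grade L3 ≥ L2 ✓ → eligible.
Dental Plan — status full-time ✗ (requires part-time or seasonal) → not eligible.
401(k) Plan — service 1231 days ≥ 3 months (≈90 days) ✓; age 33 ≥ 25 ✓; site Fresno ✗ (not Reno or Calgary) → not eligible.
Pet Insurance — service 1231 days ≥ 1 month (≈30 days) ✓; 40 hrs/wk ≥ 32 ✓; rating 2 < 3 ✗ → not eligible.

Home Office Allowance, Parking Benefit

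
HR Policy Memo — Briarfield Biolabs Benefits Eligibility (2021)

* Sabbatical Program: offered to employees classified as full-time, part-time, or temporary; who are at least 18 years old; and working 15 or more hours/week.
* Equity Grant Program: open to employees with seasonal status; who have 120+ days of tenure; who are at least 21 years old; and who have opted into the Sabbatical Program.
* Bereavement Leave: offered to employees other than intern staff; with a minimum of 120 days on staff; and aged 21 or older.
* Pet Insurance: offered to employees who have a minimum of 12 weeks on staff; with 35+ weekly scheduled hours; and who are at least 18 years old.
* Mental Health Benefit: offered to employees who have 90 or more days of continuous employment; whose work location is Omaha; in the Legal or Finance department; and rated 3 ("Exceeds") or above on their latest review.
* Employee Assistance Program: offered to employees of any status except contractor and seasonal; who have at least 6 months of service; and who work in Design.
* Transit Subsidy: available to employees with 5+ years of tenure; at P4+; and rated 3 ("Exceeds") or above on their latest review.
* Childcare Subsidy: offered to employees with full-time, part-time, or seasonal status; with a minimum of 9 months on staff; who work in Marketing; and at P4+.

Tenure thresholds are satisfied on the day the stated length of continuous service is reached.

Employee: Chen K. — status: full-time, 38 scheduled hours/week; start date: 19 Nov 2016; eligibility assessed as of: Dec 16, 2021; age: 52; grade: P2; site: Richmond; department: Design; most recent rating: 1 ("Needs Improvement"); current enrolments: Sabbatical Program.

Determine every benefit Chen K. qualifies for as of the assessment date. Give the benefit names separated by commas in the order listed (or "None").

Sabbatical Program, Bereavement Leave, Pet Insurance, Employee Assistance Program

Service from 19 Nov 2016 to Dec 16, 2021: 1853 days.
Sabbatical Program — status full-time ✓; age 52 ≥ 18 ✓; 38 hrs/wk ≥ 15 ✓ → eligible.
Equity Grant Program — status full-time ✗ (requires seasonal) → not eligible.
Bereavement Leave — status full-time ✓ (not excluded); service 1853 days ≥ 120 days ✓; age 52 ≥ 21 ✓ → eligible.
Pet Insurance — service 1853 days ≥ 12 weeks (≈84 days) ✓; 38 hrs/wk ≥ 35 ✓; age 52 ≥ 18 ✓ → eligible.
Mental Health Benefit — service 1853 days ≥ 90 days ✓; site Richmond ✗ (not Omaha) → not eligible.
Employee Assistance Program — status full-time ✓ (not excluded); service 1853 days ≥ 6 months (≈180 days) ✓; dept Design ✓ → eligible.
Transit Subsidy — service 1853 days ≥ 5 years (≈1825 days) ✓; grade P2 < P4 ✗ → not eligible.
Childcare Subsidy — status full-time ✓; service 1853 days ≥ 9 months (≈270 days) ✓; dept Design ✗ → not eligible.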